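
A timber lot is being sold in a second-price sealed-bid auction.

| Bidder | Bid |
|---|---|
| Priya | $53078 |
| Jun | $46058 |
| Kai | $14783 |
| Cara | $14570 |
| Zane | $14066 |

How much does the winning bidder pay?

Highest bid: Priya at $53078, so Priya wins.
Second-highest bid: Jun at $46058 — that is the price the winner pays.

$46058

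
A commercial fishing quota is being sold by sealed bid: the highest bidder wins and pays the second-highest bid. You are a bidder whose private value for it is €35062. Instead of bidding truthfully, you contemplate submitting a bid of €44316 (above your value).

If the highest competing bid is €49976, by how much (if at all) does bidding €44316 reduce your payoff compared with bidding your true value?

Bidding your value €35062: you lose (since €35062 < €49976). Payoff €0.
Bidding €44316: you lose. Payoff €0.
Difference = €0 − €0 = €0; both bids lead to the same outcome because the competing bid is above both your value and your alternative bid.

€0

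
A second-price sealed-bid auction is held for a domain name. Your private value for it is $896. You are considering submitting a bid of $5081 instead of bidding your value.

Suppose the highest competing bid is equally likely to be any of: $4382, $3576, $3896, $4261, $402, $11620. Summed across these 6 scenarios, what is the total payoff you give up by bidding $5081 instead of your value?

$12531

The deviation costs you only when the competing bid falls strictly between $896 and $5081; elsewhere both bids give the same outcome.
$4382: truthful payoff $0, deviation payoff −$3486 → loss $3486.
$3576: truthful payoff $0, deviation payoff −$2680 → loss $2680.
$3896: truthful payoff $0, deviation payoff −$3000 → loss $3000.
$4261: truthful payoff $0, deviation payoff −$3365 → loss $3365.
$402: outcomes coincide → loss $0.
$11620: outcomes coincide → loss $0.
Total loss = $3486 + $2680 + $3000 + $3365 = $12531.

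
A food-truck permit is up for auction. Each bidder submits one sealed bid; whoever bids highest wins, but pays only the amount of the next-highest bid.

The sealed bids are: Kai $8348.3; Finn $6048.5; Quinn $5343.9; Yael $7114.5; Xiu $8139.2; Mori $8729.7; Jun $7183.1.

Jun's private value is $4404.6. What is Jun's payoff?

$0

Highest bid: Mori at $8729.7, so Mori wins.
Second-highest bid: Kai at $8348.3 — that is the price the winner pays.
Jun did not win, so Jun pays nothing and receives nothing: payoff $0.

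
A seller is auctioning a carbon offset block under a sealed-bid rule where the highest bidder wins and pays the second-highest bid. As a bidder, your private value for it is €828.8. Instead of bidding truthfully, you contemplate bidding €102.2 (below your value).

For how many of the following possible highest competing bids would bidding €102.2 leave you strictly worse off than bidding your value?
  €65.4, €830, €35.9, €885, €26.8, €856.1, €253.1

The deviation hurts exactly when the highest competing bid lies strictly between €102.2 and €828.8 — underbidding then forfeits a profitable win.
€65.4: below both → same outcome either way.
€830: above both → same outcome either way.
€35.9: below both → same outcome either way.
€885: above both → same outcome either way.
€26.8: below both → same outcome either way.
€856.1: above both → same outcome either way.
€253.1: inside the interval → strictly worse (loss €575.7).
Count: 1.

1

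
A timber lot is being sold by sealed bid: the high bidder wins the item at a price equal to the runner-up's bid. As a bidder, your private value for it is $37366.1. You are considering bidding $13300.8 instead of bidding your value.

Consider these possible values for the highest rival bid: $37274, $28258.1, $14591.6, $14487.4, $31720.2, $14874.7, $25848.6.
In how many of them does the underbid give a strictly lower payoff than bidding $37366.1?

The deviation hurts exactly when the highest competing bid lies strictly between $13300.8 and $37366.1 — underbidding then forfeits a profitable win.
$37274: inside the interval → strictly worse (loss $92.1).
$28258.1: inside the interval → strictly worse (loss $9108).
$14591.6: inside the interval → strictly worse (loss $22774.5).
$14487.4: inside the interval → strictly worse (loss $22878.7).
$31720.2: inside the interval → strictly worse (loss $5645.9).
$14874.7: inside the interval → strictly worse (loss $22491.4).
$25848.6: inside the interval → strictly worse (loss $11517.5).
Count: 7.

7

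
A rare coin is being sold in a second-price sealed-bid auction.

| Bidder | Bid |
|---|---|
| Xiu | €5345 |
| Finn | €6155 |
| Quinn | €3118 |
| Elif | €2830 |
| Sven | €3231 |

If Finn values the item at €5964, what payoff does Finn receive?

€619

Highest bid: Finn at €6155, so Finn wins.
Second-highest bid: Xiu at €5345 — that is the price the winner pays.
Finn's payoff = value − price = €5964 − €5345 = €619.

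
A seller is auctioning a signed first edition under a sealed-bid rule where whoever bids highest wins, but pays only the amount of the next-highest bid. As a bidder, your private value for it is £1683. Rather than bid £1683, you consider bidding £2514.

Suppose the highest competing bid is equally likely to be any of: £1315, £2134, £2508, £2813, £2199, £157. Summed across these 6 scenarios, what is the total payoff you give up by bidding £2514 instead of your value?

£1792

The deviation costs you only when the competing bid falls strictly between £1683 and £2514; elsewhere both bids give the same outcome.
£1315: outcomes coincide → loss £0.
£2134: truthful payoff £0, deviation payoff −£451 → loss £451.
£2508: truthful payoff £0, deviation payoff −£825 → loss £825.
£2813: outcomes coincide → loss £0.
£2199: truthful payoff £0, deviation payoff −£516 → loss £516.
£157: outcomes coincide → loss £0.
Total loss = £451 + £825 + £516 = £1792.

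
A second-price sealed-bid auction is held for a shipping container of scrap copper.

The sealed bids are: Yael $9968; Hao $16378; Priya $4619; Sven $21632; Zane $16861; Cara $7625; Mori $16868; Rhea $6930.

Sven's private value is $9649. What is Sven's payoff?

−$7219

Highest bid: Sven at $21632, so Sven wins.
Second-highest bid: Mori at $16868 — that is the price the winner pays.
Sven's payoff = value − price = $9649 − $16868 = −$7219.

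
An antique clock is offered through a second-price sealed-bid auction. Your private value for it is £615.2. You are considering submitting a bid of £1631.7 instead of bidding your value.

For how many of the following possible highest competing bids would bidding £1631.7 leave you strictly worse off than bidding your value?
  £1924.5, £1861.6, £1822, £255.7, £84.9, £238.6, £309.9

0

The deviation hurts exactly when the highest competing bid lies strictly between £615.2 and £1631.7 — overbidding then wins at a price above your value.
£1924.5: above both → same outcome either way.
£1861.6: above both → same outcome either way.
£1822: above both → same outcome either way.
£255.7: below both → same outcome either way.
£84.9: below both → same outcome either way.
£238.6: below both → same outcome either way.
£309.9: below both → same outcome either way.
Count: 0.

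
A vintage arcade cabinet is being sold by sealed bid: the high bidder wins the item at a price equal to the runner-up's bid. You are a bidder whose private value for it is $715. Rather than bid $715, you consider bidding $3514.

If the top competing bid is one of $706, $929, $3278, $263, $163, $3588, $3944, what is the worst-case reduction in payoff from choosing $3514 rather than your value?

$706: same outcome either way → loss $0.
$929: truthful gives $0, deviation gives −$214 → loss $214.
$3278: truthful gives $0, deviation gives −$2563 → loss $2563.
$263: same outcome either way → loss $0.
$163: same outcome either way → loss $0.
$3588: same outcome either way → loss $0.
$3944: same outcome either way → loss $0.
Maximum loss: $2563.

$2563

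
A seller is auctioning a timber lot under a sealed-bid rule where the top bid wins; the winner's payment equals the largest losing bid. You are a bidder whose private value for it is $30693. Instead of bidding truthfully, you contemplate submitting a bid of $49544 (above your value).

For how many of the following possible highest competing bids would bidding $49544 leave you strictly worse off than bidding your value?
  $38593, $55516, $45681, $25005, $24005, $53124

The deviation hurts exactly when the highest competing bid lies strictly between $30693 and $49544 — overbidding then wins at a price above your value.
$38593: inside the interval → strictly worse (loss $7900).
$55516: above both → same outcome either way.
$45681: inside the interval → strictly worse (loss $14988).
$25005: below both → same outcome either way.
$24005: below both → same outcome either way.
$53124: above both → same outcome either way.
Count: 2.

2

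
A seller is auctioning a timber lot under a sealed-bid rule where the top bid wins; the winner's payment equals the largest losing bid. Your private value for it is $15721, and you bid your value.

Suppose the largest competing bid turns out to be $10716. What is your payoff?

Your bid $15721 exceeds the highest competing bid $10716, so you win.
In a second-price auction the winner pays the second-highest bid, $10716.
Payoff = value − price = $15721 − $10716 = $5005.

$5005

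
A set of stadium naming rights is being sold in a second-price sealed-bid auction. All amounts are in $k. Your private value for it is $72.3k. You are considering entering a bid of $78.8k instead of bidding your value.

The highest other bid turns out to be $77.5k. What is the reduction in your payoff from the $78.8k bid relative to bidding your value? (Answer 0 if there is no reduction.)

$5.2k

Bidding your value $72.3k: you lose (since $72.3k < $77.5k). Payoff $0k.
Bidding $78.8k: you win and pay $77.5k. Payoff $72.3k − $77.5k = −$5.2k.
The competing bid $77.5k lies between your value and your inflated bid, so overbidding wins an item priced above your value.
Loss from deviating = $0k − (−$5.2k) = $5.2k.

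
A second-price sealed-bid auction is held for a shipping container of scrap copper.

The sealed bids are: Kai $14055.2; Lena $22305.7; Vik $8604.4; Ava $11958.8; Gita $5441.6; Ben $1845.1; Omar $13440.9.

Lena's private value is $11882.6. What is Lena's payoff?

Highest bid: Lena at $22305.7, so Lena wins.
Second-highest bid: Kai at $14055.2 — that is the price the winner pays.
Lena's payoff = value − price = $11882.6 − $14055.2 = −$2172.6.

−$2172.6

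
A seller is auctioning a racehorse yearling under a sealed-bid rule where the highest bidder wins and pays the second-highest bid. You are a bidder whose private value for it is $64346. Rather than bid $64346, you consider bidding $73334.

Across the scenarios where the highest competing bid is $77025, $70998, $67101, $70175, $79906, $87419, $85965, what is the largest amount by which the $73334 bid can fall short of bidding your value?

$77025: same outcome either way → loss $0.
$70998: truthful gives $0, deviation gives −$6652 → loss $6652.
$67101: truthful gives $0, deviation gives −$2755 → loss $2755.
$70175: truthful gives $0, deviation gives −$5829 → loss $5829.
$79906: same outcome either way → loss $0.
$87419: same outcome either way → loss $0.
$85965: same outcome either way → loss $0.
Maximum loss: $6652.

$6652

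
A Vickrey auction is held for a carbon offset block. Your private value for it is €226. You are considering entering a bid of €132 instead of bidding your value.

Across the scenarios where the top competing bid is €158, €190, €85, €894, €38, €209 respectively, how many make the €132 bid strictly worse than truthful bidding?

3

The deviation hurts exactly when the highest competing bid lies strictly between €132 and €226 — underbidding then forfeits a profitable win.
€158: inside the interval → strictly worse (loss €68).
€190: inside the interval → strictly worse (loss €36).
€85: below both → same outcome either way.
€894: above both → same outcome either way.
€38: below both → same outcome either way.
€209: inside the interval → strictly worse (loss €17).
Count: 3.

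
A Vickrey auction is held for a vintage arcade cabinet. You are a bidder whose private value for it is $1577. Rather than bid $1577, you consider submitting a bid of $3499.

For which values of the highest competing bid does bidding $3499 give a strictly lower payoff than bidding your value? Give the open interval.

If the competing bid is below $1577, both bids win at the same price — no difference.
If it is above $3499, both bids lose — no difference.
If it lies strictly between $1577 and $3499, bidding your value loses (payoff 0) while bidding $3499 wins at a price above your value (payoff negative).
So the deviation strictly hurts on the open interval ($1577, $3499).
In a second-price auction your bid sets only whether you win, not what you pay, so bidding your true value is weakly dominant.

($1577, $3499)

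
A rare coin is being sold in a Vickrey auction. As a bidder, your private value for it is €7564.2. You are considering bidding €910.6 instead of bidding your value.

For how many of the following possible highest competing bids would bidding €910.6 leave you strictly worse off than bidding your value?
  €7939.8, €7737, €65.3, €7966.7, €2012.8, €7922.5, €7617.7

The deviation hurts exactly when the highest competing bid lies strictly between €910.6 and €7564.2 — underbidding then forfeits a profitable win.
€7939.8: above both → same outcome either way.
€7737: above both → same outcome either way.
€65.3: below both → same outcome either way.
€7966.7: above both → same outcome either way.
€2012.8: inside the interval → strictly worse (loss €5551.4).
€7922.5: above both → same outcome either way.
€7617.7: above both → same outcome either way.
Count: 1.

1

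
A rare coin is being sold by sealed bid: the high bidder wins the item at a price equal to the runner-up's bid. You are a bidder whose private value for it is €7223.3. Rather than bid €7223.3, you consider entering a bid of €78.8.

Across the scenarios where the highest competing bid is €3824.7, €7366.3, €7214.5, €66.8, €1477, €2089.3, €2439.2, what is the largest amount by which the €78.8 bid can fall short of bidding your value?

€3824.7: truthful gives €3398.6, deviation gives €0 → loss €3398.6.
€7366.3: same outcome either way → loss €0.
€7214.5: truthful gives €8.8, deviation gives €0 → loss €8.8.
€66.8: same outcome either way → loss €0.
€1477: truthful gives €5746.3, deviation gives €0 → loss €5746.3.
€2089.3: truthful gives €5134, deviation gives €0 → loss €5134.
€2439.2: truthful gives €4784.1, deviation gives €0 → loss €4784.1.
Maximum loss: €5746.3.

€5746.3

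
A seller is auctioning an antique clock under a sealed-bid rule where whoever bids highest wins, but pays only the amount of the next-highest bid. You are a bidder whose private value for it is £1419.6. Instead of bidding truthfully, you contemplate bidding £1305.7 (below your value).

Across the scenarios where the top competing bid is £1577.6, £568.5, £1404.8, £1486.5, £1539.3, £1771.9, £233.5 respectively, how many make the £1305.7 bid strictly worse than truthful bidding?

1

The deviation hurts exactly when the highest competing bid lies strictly between £1305.7 and £1419.6 — underbidding then forfeits a profitable win.
£1577.6: above both → same outcome either way.
£568.5: below both → same outcome either way.
£1404.8: inside the interval → strictly worse (loss £14.8).
£1486.5: above both → same outcome either way.
£1539.3: above both → same outcome either way.
£1771.9: above both → same outcome either way.
£233.5: below both → same outcome either way.
Count: 1.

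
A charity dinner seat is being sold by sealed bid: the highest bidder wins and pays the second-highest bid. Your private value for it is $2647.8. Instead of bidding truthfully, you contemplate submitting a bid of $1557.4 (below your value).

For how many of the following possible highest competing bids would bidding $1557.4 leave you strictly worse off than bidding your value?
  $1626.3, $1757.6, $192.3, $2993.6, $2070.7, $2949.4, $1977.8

4

The deviation hurts exactly when the highest competing bid lies strictly between $1557.4 and $2647.8 — underbidding then forfeits a profitable win.
$1626.3: inside the interval → strictly worse (loss $1021.5).
$1757.6: inside the interval → strictly worse (loss $890.2).
$192.3: below both → same outcome either way.
$2993.6: above both → same outcome either way.
$2070.7: inside the interval → strictly worse (loss $577.1).
$2949.4: above both → same outcome either way.
$1977.8: inside the interval → strictly worse (loss $670).
Count: 4.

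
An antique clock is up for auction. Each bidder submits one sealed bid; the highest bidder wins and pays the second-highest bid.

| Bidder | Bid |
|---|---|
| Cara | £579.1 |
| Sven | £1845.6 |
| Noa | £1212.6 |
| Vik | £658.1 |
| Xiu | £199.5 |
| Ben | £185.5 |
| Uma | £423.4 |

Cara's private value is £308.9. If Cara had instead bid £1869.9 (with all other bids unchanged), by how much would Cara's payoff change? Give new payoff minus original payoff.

The highest bid among the other bidders is £1845.6; Cara's bid doesn't change that.
Original bid £579.1: Cara is not highest (top rival bid is £1845.6); payoff £0.
Alternative bid £1869.9: Cara is highest, pays the top rival bid £1845.6; payoff £308.9 − £1845.6 = −£1536.7.
Change in payoff = −£1536.7 − (£0) = −£1536.7.

−£1536.7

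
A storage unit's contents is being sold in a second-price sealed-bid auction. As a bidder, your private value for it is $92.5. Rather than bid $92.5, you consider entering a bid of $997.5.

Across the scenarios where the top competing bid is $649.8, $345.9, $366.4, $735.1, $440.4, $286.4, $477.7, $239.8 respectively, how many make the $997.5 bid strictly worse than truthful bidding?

The deviation hurts exactly when the highest competing bid lies strictly between $92.5 and $997.5 — overbidding then wins at a price above your value.
$649.8: inside the interval → strictly worse (loss $557.3).
$345.9: inside the interval → strictly worse (loss $253.4).
$366.4: inside the interval → strictly worse (loss $273.9).
$735.1: inside the interval → strictly worse (loss $642.6).
$440.4: inside the interval → strictly worse (loss $347.9).
$286.4: inside the interval → strictly worse (loss $193.9).
$477.7: inside the interval → strictly worse (loss $385.2).
$239.8: inside the interval → strictly worse (loss $147.3).
Count: 8.

8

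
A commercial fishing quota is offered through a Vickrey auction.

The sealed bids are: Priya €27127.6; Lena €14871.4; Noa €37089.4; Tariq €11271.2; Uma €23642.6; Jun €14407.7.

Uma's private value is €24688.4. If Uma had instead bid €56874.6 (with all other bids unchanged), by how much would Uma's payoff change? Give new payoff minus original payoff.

The highest bid among the other bidders is €37089.4; Uma's bid doesn't change that.
Original bid €23642.6: Uma is not highest (top rival bid is €37089.4); payoff €0.
Alternative bid €56874.6: Uma is highest, pays the top rival bid €37089.4; payoff €24688.4 − €37089.4 = −€12401.
Change in payoff = −€12401 − (€0) = −€12401.

−€12401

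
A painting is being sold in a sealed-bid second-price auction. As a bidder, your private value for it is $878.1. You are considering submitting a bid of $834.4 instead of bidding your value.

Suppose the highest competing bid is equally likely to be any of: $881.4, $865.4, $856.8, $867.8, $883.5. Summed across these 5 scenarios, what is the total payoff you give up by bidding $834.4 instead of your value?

$44.3

The deviation costs you only when the competing bid falls strictly between $834.4 and $878.1; elsewhere both bids give the same outcome.
$881.4: outcomes coincide → loss $0.
$865.4: truthful payoff $12.7, deviation payoff $0 → loss $12.7.
$856.8: truthful payoff $21.3, deviation payoff $0 → loss $21.3.
$867.8: truthful payoff $10.3, deviation payoff $0 → loss $10.3.
$883.5: outcomes coincide → loss $0.
Total loss = $12.7 + $21.3 + $10.3 = $44.3.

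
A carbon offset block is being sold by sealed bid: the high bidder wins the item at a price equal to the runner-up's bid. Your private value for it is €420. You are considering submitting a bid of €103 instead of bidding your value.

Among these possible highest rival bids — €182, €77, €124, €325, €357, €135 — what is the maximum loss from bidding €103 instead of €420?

€182: truthful gives €238, deviation gives €0 → loss €238.
€77: same outcome either way → loss €0.
€124: truthful gives €296, deviation gives €0 → loss €296.
€325: truthful gives €95, deviation gives €0 → loss €95.
€357: truthful gives €63, deviation gives €0 → loss €63.
€135: truthful gives €285, deviation gives €0 → loss €285.
Maximum loss: €296.

€296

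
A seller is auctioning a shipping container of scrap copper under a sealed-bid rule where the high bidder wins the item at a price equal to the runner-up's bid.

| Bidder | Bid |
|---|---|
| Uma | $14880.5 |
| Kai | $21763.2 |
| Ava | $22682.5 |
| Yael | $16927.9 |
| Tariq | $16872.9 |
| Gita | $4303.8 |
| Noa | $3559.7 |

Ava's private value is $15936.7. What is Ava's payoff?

Highest bid: Ava at $22682.5, so Ava wins.
Second-highest bid: Kai at $21763.2 — that is the price the winner pays.
Ava's payoff = value − price = $15936.7 − $21763.2 = −$5826.5.

−$5826.5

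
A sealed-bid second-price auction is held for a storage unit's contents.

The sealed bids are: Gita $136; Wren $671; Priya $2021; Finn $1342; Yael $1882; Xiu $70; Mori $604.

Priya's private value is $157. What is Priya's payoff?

−$1725

Highest bid: Priya at $2021, so Priya wins.
Second-highest bid: Yael at $1882 — that is the price the winner pays.
Priya's payoff = value − price = $157 − $1882 = −$1725.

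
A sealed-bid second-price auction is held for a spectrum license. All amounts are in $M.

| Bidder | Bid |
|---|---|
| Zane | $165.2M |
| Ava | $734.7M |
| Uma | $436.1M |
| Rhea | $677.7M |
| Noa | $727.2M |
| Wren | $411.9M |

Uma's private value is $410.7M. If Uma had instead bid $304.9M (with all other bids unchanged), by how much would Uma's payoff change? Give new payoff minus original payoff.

The highest bid among the other bidders is $734.7M; Uma's bid doesn't change that.
Original bid $436.1M: Uma is not highest (top rival bid is $734.7M); payoff $0M.
Alternative bid $304.9M: Uma is not highest (top rival bid is $734.7M); payoff $0M.
Change in payoff = $0M − ($0M) = $0M.

$0M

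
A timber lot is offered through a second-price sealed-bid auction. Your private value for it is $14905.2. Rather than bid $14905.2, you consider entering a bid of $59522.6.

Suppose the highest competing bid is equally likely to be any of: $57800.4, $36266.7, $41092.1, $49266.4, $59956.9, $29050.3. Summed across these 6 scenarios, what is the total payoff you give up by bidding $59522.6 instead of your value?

$138949.9

The deviation costs you only when the competing bid falls strictly between $14905.2 and $59522.6; elsewhere both bids give the same outcome.
$57800.4: truthful payoff $0, deviation payoff −$42895.2 → loss $42895.2.
$36266.7: truthful payoff $0, deviation payoff −$21361.5 → loss $21361.5.
$41092.1: truthful payoff $0, deviation payoff −$26186.9 → loss $26186.9.
$49266.4: truthful payoff $0, deviation payoff −$34361.2 → loss $34361.2.
$59956.9: outcomes coincide → loss $0.
$29050.3: truthful payoff $0, deviation payoff −$14145.1 → loss $14145.1.
Total loss = $42895.2 + $21361.5 + $26186.9 + $34361.2 + $14145.1 = $138949.9.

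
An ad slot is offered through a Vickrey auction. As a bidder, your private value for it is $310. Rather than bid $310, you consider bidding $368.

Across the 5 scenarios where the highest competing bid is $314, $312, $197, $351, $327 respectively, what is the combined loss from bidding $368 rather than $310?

The deviation costs you only when the competing bid falls strictly between $310 and $368; elsewhere both bids give the same outcome.
$314: truthful payoff $0, deviation payoff −$4 → loss $4.
$312: truthful payoff $0, deviation payoff −$2 → loss $2.
$197: outcomes coincide → loss $0.
$351: truthful payoff $0, deviation payoff −$41 → loss $41.
$327: truthful payoff $0, deviation payoff −$17 → loss $17.
Total loss = $4 + $2 + $41 + $17 = $64.

$64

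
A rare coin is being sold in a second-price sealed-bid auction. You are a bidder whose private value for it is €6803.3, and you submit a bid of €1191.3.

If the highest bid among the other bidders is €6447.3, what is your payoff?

€0

Your bid €1191.3 is below the highest competing bid €6447.3, so you lose.
A losing bidder pays nothing and receives nothing: payoff = €0.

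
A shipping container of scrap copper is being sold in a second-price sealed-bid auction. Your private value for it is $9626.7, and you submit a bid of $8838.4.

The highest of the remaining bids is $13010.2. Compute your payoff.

Your bid $8838.4 is below the highest competing bid $13010.2, so you lose.
A losing bidder pays nothing and receives nothing: payoff = $0.

$0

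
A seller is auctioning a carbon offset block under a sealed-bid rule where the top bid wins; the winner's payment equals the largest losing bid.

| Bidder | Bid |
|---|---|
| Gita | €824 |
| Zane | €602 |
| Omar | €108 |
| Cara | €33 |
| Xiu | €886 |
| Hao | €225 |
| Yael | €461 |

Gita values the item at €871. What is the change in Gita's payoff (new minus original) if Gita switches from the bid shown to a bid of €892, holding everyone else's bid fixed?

The highest bid among the other bidders is €886; Gita's bid doesn't change that.
Original bid €824: Gita is not highest (top rival bid is €886); payoff €0.
Alternative bid €892: Gita is highest, pays the top rival bid €886; payoff €871 − €886 = −€15.
Change in payoff = −€15 − (€0) = −€15.

−€15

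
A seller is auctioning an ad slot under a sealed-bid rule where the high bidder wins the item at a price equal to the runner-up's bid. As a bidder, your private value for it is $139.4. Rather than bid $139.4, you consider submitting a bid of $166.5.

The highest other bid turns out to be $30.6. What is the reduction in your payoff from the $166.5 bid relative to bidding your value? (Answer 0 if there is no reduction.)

$0

Bidding your value $139.4: you win (since $139.4 > $30.6) and pay $30.6. Payoff $108.8.
Bidding $166.5: you win and pay $30.6. Payoff $139.4 − $30.6 = $108.8.
Difference = $108.8 − $108.8 = $0; both bids lead to the same outcome because the competing bid is below both your value and your alternative bid.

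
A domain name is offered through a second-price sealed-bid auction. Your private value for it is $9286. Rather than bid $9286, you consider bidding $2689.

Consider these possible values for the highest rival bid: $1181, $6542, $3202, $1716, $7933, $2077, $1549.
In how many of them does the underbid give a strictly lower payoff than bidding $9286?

3

The deviation hurts exactly when the highest competing bid lies strictly between $2689 and $9286 — underbidding then forfeits a profitable win.
$1181: below both → same outcome either way.
$6542: inside the interval → strictly worse (loss $2744).
$3202: inside the interval → strictly worse (loss $6084).
$1716: below both → same outcome either way.
$7933: inside the interval → strictly worse (loss $1353).
$2077: below both → same outcome either way.
$1549: below both → same outcome either way.
Count: 3.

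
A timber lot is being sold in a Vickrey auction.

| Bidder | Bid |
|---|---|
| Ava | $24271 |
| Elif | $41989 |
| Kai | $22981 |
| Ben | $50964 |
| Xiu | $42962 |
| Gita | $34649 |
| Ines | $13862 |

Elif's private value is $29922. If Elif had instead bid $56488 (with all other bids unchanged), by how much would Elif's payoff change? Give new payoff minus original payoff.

The highest bid among the other bidders is $50964; Elif's bid doesn't change that.
Original bid $41989: Elif is not highest (top rival bid is $50964); payoff $0.
Alternative bid $56488: Elif is highest, pays the top rival bid $50964; payoff $29922 − $50964 = −$21042.
Change in payoff = −$21042 − ($0) = −$21042.

−$21042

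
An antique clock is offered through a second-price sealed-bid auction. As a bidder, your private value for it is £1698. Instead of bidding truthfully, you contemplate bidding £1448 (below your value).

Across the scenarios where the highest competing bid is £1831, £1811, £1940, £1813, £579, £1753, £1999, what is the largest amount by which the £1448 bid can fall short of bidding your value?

£0

£1831: same outcome either way → loss £0.
£1811: same outcome either way → loss £0.
£1940: same outcome either way → loss £0.
£1813: same outcome either way → loss £0.
£579: same outcome either way → loss £0.
£1753: same outcome either way → loss £0.
£1999: same outcome either way → loss £0.
Maximum loss: £0.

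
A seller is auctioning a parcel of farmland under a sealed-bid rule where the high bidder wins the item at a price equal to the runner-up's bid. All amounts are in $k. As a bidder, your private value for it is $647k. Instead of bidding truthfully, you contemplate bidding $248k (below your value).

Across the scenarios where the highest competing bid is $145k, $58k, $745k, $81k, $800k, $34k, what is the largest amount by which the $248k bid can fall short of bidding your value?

$0k

$145k: same outcome either way → loss $0k.
$58k: same outcome either way → loss $0k.
$745k: same outcome either way → loss $0k.
$81k: same outcome either way → loss $0k.
$800k: same outcome either way → loss $0k.
$34k: same outcome either way → loss $0k.
Maximum loss: $0k.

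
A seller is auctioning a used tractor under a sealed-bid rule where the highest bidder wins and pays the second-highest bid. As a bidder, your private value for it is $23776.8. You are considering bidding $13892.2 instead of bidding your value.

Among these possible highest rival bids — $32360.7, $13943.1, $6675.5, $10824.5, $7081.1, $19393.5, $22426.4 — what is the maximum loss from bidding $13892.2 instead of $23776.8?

$32360.7: same outcome either way → loss $0.
$13943.1: truthful gives $9833.7, deviation gives $0 → loss $9833.7.
$6675.5: same outcome either way → loss $0.
$10824.5: same outcome either way → loss $0.
$7081.1: same outcome either way → loss $0.
$19393.5: truthful gives $4383.3, deviation gives $0 → loss $4383.3.
$22426.4: truthful gives $1350.4, deviation gives $0 → loss $1350.4.
Maximum loss: $9833.7.

$9833.7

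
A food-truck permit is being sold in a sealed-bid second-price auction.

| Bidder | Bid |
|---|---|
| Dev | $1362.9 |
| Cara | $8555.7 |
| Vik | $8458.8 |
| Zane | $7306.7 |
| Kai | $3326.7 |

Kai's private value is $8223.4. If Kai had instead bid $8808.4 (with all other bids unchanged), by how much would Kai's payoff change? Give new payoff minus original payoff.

The highest bid among the other bidders is $8555.7; Kai's bid doesn't change that.
Original bid $3326.7: Kai is not highest (top rival bid is $8555.7); payoff $0.
Alternative bid $8808.4: Kai is highest, pays the top rival bid $8555.7; payoff $8223.4 − $8555.7 = −$332.3.
Change in payoff = −$332.3 − ($0) = −$332.3.

−$332.3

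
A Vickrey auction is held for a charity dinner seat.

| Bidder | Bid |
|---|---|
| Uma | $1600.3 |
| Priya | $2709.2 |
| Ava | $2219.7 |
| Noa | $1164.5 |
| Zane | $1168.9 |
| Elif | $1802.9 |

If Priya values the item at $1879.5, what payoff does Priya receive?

−$340.2

Highest bid: Priya at $2709.2, so Priya wins.
Second-highest bid: Ava at $2219.7 — that is the price the winner pays.
Priya's payoff = value − price = $1879.5 − $2219.7 = −$340.2.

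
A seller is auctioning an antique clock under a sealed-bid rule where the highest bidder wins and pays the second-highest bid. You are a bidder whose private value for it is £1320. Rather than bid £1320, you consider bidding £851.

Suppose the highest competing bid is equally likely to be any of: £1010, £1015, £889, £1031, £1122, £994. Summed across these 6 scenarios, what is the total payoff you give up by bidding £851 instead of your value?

The deviation costs you only when the competing bid falls strictly between £851 and £1320; elsewhere both bids give the same outcome.
£1010: truthful payoff £310, deviation payoff £0 → loss £310.
£1015: truthful payoff £305, deviation payoff £0 → loss £305.
£889: truthful payoff £431, deviation payoff £0 → loss £431.
£1031: truthful payoff £289, deviation payoff £0 → loss £289.
£1122: truthful payoff £198, deviation payoff £0 → loss £198.
£994: truthful payoff £326, deviation payoff £0 → loss £326.
Total loss = £310 + £305 + £431 + £289 + £198 + £326 = £1859.

£1859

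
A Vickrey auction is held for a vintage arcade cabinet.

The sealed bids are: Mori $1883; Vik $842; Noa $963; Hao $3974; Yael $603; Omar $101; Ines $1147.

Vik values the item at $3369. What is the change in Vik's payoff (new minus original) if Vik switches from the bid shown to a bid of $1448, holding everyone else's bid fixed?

The highest bid among the other bidders is $3974; Vik's bid doesn't change that.
Original bid $842: Vik is not highest (top rival bid is $3974); payoff $0.
Alternative bid $1448: Vik is not highest (top rival bid is $3974); payoff $0.
Change in payoff = $0 − ($0) = $0.

$0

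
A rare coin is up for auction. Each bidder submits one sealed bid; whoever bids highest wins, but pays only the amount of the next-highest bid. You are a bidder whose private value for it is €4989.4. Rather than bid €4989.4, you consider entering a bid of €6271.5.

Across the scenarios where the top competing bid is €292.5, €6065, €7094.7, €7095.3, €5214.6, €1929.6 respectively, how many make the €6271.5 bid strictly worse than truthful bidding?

The deviation hurts exactly when the highest competing bid lies strictly between €4989.4 and €6271.5 — overbidding then wins at a price above your value.
€292.5: below both → same outcome either way.
€6065: inside the interval → strictly worse (loss €1075.6).
€7094.7: above both → same outcome either way.
€7095.3: above both → same outcome either way.
€5214.6: inside the interval → strictly worse (loss €225.2).
€1929.6: below both → same outcome either way.
Count: 2.

2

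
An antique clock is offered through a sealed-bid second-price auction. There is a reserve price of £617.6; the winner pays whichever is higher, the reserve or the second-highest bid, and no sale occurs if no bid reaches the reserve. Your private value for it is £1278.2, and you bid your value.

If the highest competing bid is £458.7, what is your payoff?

£660.6

Your bid £1278.2 is the highest and exceeds the reserve.
Price = max(second-highest bid, reserve) = max(£458.7, £617.6) = £617.6.
Payoff = £1278.2 − £617.6 = £660.6.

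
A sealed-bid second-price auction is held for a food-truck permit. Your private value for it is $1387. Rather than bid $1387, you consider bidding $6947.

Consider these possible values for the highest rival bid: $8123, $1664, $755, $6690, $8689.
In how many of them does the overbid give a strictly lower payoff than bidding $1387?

The deviation hurts exactly when the highest competing bid lies strictly between $1387 and $6947 — overbidding then wins at a price above your value.
$8123: above both → same outcome either way.
$1664: inside the interval → strictly worse (loss $277).
$755: below both → same outcome either way.
$6690: inside the interval → strictly worse (loss $5303).
$8689: above both → same outcome either way.
Count: 2.

2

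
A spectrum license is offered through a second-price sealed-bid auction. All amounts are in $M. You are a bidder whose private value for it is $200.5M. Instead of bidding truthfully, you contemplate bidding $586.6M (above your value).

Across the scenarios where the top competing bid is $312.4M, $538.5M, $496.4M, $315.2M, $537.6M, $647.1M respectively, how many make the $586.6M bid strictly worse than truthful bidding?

The deviation hurts exactly when the highest competing bid lies strictly between $200.5M and $586.6M — overbidding then wins at a price above your value.
$312.4M: inside the interval → strictly worse (loss $111.9M).
$538.5M: inside the interval → strictly worse (loss $338M).
$496.4M: inside the interval → strictly worse (loss $295.9M).
$315.2M: inside the interval → strictly worse (loss $114.7M).
$537.6M: inside the interval → strictly worse (loss $337.1M).
$647.1M: above both → same outcome either way.
Count: 5.

5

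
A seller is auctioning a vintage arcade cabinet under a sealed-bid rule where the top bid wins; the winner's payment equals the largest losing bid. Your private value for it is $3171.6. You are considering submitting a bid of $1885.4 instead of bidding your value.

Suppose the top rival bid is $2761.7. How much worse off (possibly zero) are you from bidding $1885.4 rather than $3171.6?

Bidding your value $3171.6: you win (since $3171.6 > $2761.7) and pay $2761.7. Payoff $409.9.
Bidding $1885.4: you lose. Payoff $0.
The competing bid $2761.7 lies between your shaded bid and your value, so underbidding forfeits an item you could have won at a profitable price.
Loss from deviating = $409.9 − ($0) = $409.9.
In a second-price auction your bid sets only whether you win, not what you pay, so bidding your true value is weakly dominant.

$409.9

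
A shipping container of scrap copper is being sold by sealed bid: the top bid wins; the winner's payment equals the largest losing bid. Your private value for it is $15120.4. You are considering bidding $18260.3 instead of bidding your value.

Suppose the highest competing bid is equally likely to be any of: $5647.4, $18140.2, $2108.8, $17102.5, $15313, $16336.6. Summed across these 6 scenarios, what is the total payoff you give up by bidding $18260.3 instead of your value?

$6410.7

The deviation costs you only when the competing bid falls strictly between $15120.4 and $18260.3; elsewhere both bids give the same outcome.
$5647.4: outcomes coincide → loss $0.
$18140.2: truthful payoff $0, deviation payoff −$3019.8 → loss $3019.8.
$2108.8: outcomes coincide → loss $0.
$17102.5: truthful payoff $0, deviation payoff −$1982.1 → loss $1982.1.
$15313: truthful payoff $0, deviation payoff −$192.6 → loss $192.6.
$16336.6: truthful payoff $0, deviation payoff −$1216.2 → loss $1216.2.
Total loss = $3019.8 + $1982.1 + $192.6 + $1216.2 = $6410.7.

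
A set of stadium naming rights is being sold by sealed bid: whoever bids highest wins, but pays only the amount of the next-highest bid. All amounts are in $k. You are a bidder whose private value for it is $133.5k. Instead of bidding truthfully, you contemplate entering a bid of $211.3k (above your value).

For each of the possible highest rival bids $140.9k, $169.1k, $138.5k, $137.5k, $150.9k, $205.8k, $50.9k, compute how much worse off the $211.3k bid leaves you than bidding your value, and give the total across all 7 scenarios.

$141.7k

The deviation costs you only when the competing bid falls strictly between $133.5k and $211.3k; elsewhere both bids give the same outcome.
$140.9k: truthful payoff $0k, deviation payoff −$7.4k → loss $7.4k.
$169.1k: truthful payoff $0k, deviation payoff −$35.6k → loss $35.6k.
$138.5k: truthful payoff $0k, deviation payoff −$5k → loss $5k.
$137.5k: truthful payoff $0k, deviation payoff −$4k → loss $4k.
$150.9k: truthful payoff $0k, deviation payoff −$17.4k → loss $17.4k.
$205.8k: truthful payoff $0k, deviation payoff −$72.3k → loss $72.3k.
$50.9k: outcomes coincide → loss $0k.
Total loss = $7.4k + $35.6k + $5k + $4k + $17.4k + $72.3k = $141.7k.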